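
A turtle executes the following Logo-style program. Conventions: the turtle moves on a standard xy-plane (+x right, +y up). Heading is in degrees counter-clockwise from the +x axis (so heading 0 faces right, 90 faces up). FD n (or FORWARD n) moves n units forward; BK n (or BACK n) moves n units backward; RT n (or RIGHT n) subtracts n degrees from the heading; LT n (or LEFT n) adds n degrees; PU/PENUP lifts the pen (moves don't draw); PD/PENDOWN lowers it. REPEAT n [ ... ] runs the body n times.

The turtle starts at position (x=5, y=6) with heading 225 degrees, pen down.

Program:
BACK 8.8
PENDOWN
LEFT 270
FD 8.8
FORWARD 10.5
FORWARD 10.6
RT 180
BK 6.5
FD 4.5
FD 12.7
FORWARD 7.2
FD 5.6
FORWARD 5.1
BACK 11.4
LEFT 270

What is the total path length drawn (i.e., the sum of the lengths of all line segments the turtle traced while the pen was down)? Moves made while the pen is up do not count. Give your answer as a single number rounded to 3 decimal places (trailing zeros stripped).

Answer: 91.7

Derivation:
Executing turtle program step by step:
Start: pos=(5,6), heading=225, pen down
BK 8.8: (5,6) -> (11.223,12.223) [heading=225, draw]
PD: pen down
LT 270: heading 225 -> 135
FD 8.8: (11.223,12.223) -> (5,18.445) [heading=135, draw]
FD 10.5: (5,18.445) -> (-2.425,25.87) [heading=135, draw]
FD 10.6: (-2.425,25.87) -> (-9.92,33.365) [heading=135, draw]
RT 180: heading 135 -> 315
BK 6.5: (-9.92,33.365) -> (-14.516,37.961) [heading=315, draw]
FD 4.5: (-14.516,37.961) -> (-11.334,34.779) [heading=315, draw]
FD 12.7: (-11.334,34.779) -> (-2.354,25.799) [heading=315, draw]
FD 7.2: (-2.354,25.799) -> (2.737,20.708) [heading=315, draw]
FD 5.6: (2.737,20.708) -> (6.697,16.748) [heading=315, draw]
FD 5.1: (6.697,16.748) -> (10.303,13.142) [heading=315, draw]
BK 11.4: (10.303,13.142) -> (2.242,21.203) [heading=315, draw]
LT 270: heading 315 -> 225
Final: pos=(2.242,21.203), heading=225, 11 segment(s) drawn

Segment lengths:
  seg 1: (5,6) -> (11.223,12.223), length = 8.8
  seg 2: (11.223,12.223) -> (5,18.445), length = 8.8
  seg 3: (5,18.445) -> (-2.425,25.87), length = 10.5
  seg 4: (-2.425,25.87) -> (-9.92,33.365), length = 10.6
  seg 5: (-9.92,33.365) -> (-14.516,37.961), length = 6.5
  seg 6: (-14.516,37.961) -> (-11.334,34.779), length = 4.5
  seg 7: (-11.334,34.779) -> (-2.354,25.799), length = 12.7
  seg 8: (-2.354,25.799) -> (2.737,20.708), length = 7.2
  seg 9: (2.737,20.708) -> (6.697,16.748), length = 5.6
  seg 10: (6.697,16.748) -> (10.303,13.142), length = 5.1
  seg 11: (10.303,13.142) -> (2.242,21.203), length = 11.4
Total = 91.7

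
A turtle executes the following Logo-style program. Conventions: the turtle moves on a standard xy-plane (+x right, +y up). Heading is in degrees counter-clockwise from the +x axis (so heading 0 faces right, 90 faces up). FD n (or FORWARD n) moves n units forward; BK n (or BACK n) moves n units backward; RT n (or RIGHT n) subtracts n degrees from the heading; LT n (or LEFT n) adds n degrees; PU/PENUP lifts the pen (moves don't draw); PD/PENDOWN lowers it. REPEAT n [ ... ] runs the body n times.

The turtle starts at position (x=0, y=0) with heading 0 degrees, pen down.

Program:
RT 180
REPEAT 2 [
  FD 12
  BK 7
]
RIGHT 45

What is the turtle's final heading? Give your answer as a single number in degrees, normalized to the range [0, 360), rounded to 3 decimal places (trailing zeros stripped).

Answer: 135

Derivation:
Executing turtle program step by step:
Start: pos=(0,0), heading=0, pen down
RT 180: heading 0 -> 180
REPEAT 2 [
  -- iteration 1/2 --
  FD 12: (0,0) -> (-12,0) [heading=180, draw]
  BK 7: (-12,0) -> (-5,0) [heading=180, draw]
  -- iteration 2/2 --
  FD 12: (-5,0) -> (-17,0) [heading=180, draw]
  BK 7: (-17,0) -> (-10,0) [heading=180, draw]
]
RT 45: heading 180 -> 135
Final: pos=(-10,0), heading=135, 4 segment(s) drawn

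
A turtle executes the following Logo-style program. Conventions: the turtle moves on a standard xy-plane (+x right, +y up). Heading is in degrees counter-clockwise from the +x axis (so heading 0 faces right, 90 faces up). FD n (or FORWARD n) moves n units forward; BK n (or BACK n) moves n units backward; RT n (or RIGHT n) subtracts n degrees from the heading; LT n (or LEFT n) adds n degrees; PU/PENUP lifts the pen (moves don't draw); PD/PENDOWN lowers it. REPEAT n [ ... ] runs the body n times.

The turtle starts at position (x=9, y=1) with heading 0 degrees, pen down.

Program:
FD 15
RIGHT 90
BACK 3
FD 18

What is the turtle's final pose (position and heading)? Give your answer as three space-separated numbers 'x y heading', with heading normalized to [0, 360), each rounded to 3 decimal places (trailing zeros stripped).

Answer: 24 -14 270

Derivation:
Executing turtle program step by step:
Start: pos=(9,1), heading=0, pen down
FD 15: (9,1) -> (24,1) [heading=0, draw]
RT 90: heading 0 -> 270
BK 3: (24,1) -> (24,4) [heading=270, draw]
FD 18: (24,4) -> (24,-14) [heading=270, draw]
Final: pos=(24,-14), heading=270, 3 segment(s) drawn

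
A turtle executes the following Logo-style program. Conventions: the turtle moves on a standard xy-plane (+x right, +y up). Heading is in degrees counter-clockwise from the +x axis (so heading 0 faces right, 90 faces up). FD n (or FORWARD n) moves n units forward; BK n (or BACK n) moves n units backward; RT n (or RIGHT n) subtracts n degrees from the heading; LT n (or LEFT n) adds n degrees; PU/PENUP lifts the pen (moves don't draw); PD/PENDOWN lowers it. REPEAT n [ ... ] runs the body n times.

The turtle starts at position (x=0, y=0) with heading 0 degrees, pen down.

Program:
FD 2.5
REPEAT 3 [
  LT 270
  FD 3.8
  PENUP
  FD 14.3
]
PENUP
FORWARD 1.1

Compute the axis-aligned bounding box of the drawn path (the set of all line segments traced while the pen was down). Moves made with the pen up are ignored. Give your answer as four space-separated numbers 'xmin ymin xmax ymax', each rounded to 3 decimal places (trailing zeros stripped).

Executing turtle program step by step:
Start: pos=(0,0), heading=0, pen down
FD 2.5: (0,0) -> (2.5,0) [heading=0, draw]
REPEAT 3 [
  -- iteration 1/3 --
  LT 270: heading 0 -> 270
  FD 3.8: (2.5,0) -> (2.5,-3.8) [heading=270, draw]
  PU: pen up
  FD 14.3: (2.5,-3.8) -> (2.5,-18.1) [heading=270, move]
  -- iteration 2/3 --
  LT 270: heading 270 -> 180
  FD 3.8: (2.5,-18.1) -> (-1.3,-18.1) [heading=180, move]
  PU: pen up
  FD 14.3: (-1.3,-18.1) -> (-15.6,-18.1) [heading=180, move]
  -- iteration 3/3 --
  LT 270: heading 180 -> 90
  FD 3.8: (-15.6,-18.1) -> (-15.6,-14.3) [heading=90, move]
  PU: pen up
  FD 14.3: (-15.6,-14.3) -> (-15.6,0) [heading=90, move]
]
PU: pen up
FD 1.1: (-15.6,0) -> (-15.6,1.1) [heading=90, move]
Final: pos=(-15.6,1.1), heading=90, 2 segment(s) drawn

Segment endpoints: x in {0, 2.5, 2.5}, y in {-3.8, 0}
xmin=0, ymin=-3.8, xmax=2.5, ymax=0

Answer: 0 -3.8 2.5 0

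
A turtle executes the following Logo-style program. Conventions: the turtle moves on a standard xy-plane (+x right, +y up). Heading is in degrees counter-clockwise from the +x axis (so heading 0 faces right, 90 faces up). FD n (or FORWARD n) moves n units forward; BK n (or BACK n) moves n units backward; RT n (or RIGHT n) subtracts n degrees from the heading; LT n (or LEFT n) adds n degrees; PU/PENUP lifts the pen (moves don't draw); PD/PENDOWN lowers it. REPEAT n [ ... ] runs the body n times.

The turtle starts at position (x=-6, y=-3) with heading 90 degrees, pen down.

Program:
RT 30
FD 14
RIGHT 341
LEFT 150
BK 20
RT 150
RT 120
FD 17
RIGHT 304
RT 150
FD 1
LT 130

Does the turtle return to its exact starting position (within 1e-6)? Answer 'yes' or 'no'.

Answer: no

Derivation:
Executing turtle program step by step:
Start: pos=(-6,-3), heading=90, pen down
RT 30: heading 90 -> 60
FD 14: (-6,-3) -> (1,9.124) [heading=60, draw]
RT 341: heading 60 -> 79
LT 150: heading 79 -> 229
BK 20: (1,9.124) -> (14.121,24.219) [heading=229, draw]
RT 150: heading 229 -> 79
RT 120: heading 79 -> 319
FD 17: (14.121,24.219) -> (26.951,13.066) [heading=319, draw]
RT 304: heading 319 -> 15
RT 150: heading 15 -> 225
FD 1: (26.951,13.066) -> (26.244,12.358) [heading=225, draw]
LT 130: heading 225 -> 355
Final: pos=(26.244,12.358), heading=355, 4 segment(s) drawn

Start position: (-6, -3)
Final position: (26.244, 12.358)
Distance = 35.715; >= 1e-6 -> NOT closed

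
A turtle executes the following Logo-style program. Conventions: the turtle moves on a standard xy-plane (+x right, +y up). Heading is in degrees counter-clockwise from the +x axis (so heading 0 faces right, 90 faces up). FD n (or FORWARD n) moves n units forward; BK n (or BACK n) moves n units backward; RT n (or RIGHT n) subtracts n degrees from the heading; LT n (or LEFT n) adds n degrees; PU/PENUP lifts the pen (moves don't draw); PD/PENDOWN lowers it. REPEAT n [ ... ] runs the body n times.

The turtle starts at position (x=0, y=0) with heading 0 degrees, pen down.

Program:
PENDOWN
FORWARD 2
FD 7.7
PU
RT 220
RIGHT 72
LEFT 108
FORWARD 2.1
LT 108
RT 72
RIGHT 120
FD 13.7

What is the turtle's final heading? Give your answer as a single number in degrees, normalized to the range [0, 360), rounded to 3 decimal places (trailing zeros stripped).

Answer: 92

Derivation:
Executing turtle program step by step:
Start: pos=(0,0), heading=0, pen down
PD: pen down
FD 2: (0,0) -> (2,0) [heading=0, draw]
FD 7.7: (2,0) -> (9.7,0) [heading=0, draw]
PU: pen up
RT 220: heading 0 -> 140
RT 72: heading 140 -> 68
LT 108: heading 68 -> 176
FD 2.1: (9.7,0) -> (7.605,0.146) [heading=176, move]
LT 108: heading 176 -> 284
RT 72: heading 284 -> 212
RT 120: heading 212 -> 92
FD 13.7: (7.605,0.146) -> (7.127,13.838) [heading=92, move]
Final: pos=(7.127,13.838), heading=92, 2 segment(s) drawn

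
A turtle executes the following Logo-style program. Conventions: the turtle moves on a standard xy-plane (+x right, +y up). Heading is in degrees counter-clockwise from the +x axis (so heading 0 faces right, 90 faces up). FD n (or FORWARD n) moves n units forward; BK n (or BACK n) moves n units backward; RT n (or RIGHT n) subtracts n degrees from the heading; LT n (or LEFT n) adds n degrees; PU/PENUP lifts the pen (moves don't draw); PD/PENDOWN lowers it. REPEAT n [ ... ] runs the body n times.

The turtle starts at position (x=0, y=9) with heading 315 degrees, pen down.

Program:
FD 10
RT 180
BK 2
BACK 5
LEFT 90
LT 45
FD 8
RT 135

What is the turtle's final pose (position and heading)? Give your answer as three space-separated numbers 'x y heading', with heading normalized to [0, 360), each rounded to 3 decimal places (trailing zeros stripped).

Answer: 12.021 -11.021 135

Derivation:
Executing turtle program step by step:
Start: pos=(0,9), heading=315, pen down
FD 10: (0,9) -> (7.071,1.929) [heading=315, draw]
RT 180: heading 315 -> 135
BK 2: (7.071,1.929) -> (8.485,0.515) [heading=135, draw]
BK 5: (8.485,0.515) -> (12.021,-3.021) [heading=135, draw]
LT 90: heading 135 -> 225
LT 45: heading 225 -> 270
FD 8: (12.021,-3.021) -> (12.021,-11.021) [heading=270, draw]
RT 135: heading 270 -> 135
Final: pos=(12.021,-11.021), heading=135, 4 segment(s) drawn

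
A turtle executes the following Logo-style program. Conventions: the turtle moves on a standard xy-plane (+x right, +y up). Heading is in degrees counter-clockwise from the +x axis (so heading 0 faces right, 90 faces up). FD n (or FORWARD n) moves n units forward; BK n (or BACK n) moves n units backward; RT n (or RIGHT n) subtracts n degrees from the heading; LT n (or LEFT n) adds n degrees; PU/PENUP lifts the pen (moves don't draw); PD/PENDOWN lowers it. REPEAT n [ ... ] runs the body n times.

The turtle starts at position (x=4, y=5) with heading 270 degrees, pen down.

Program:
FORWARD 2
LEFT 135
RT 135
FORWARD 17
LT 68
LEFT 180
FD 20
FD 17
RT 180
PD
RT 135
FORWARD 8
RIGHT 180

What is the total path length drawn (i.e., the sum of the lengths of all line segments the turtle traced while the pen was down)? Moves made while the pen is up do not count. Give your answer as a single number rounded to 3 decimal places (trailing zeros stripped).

Answer: 64

Derivation:
Executing turtle program step by step:
Start: pos=(4,5), heading=270, pen down
FD 2: (4,5) -> (4,3) [heading=270, draw]
LT 135: heading 270 -> 45
RT 135: heading 45 -> 270
FD 17: (4,3) -> (4,-14) [heading=270, draw]
LT 68: heading 270 -> 338
LT 180: heading 338 -> 158
FD 20: (4,-14) -> (-14.544,-6.508) [heading=158, draw]
FD 17: (-14.544,-6.508) -> (-30.306,-0.14) [heading=158, draw]
RT 180: heading 158 -> 338
PD: pen down
RT 135: heading 338 -> 203
FD 8: (-30.306,-0.14) -> (-37.67,-3.265) [heading=203, draw]
RT 180: heading 203 -> 23
Final: pos=(-37.67,-3.265), heading=23, 5 segment(s) drawn

Segment lengths:
  seg 1: (4,5) -> (4,3), length = 2
  seg 2: (4,3) -> (4,-14), length = 17
  seg 3: (4,-14) -> (-14.544,-6.508), length = 20
  seg 4: (-14.544,-6.508) -> (-30.306,-0.14), length = 17
  seg 5: (-30.306,-0.14) -> (-37.67,-3.265), length = 8
Total = 64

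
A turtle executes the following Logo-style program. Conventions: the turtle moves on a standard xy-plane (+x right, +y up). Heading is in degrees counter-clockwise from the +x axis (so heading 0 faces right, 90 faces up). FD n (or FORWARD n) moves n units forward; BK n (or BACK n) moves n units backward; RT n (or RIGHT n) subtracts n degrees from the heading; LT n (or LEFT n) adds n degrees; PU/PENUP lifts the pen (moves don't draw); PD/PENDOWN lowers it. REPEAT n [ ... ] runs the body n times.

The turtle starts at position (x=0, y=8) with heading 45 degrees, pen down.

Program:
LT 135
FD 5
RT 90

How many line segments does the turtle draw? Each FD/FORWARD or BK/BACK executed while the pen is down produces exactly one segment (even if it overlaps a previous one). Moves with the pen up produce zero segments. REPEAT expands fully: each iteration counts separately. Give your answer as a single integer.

Executing turtle program step by step:
Start: pos=(0,8), heading=45, pen down
LT 135: heading 45 -> 180
FD 5: (0,8) -> (-5,8) [heading=180, draw]
RT 90: heading 180 -> 90
Final: pos=(-5,8), heading=90, 1 segment(s) drawn
Segments drawn: 1

Answer: 1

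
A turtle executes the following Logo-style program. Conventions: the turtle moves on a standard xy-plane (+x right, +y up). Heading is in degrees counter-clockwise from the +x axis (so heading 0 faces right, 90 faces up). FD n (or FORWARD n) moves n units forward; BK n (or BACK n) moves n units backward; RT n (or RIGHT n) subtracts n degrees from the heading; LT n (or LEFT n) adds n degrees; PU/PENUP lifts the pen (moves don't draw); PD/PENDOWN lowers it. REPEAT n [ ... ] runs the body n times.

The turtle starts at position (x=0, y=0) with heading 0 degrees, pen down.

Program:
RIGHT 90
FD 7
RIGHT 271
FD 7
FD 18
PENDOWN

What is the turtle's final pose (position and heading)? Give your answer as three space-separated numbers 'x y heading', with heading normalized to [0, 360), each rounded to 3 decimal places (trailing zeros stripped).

Answer: 24.996 -7.436 359

Derivation:
Executing turtle program step by step:
Start: pos=(0,0), heading=0, pen down
RT 90: heading 0 -> 270
FD 7: (0,0) -> (0,-7) [heading=270, draw]
RT 271: heading 270 -> 359
FD 7: (0,-7) -> (6.999,-7.122) [heading=359, draw]
FD 18: (6.999,-7.122) -> (24.996,-7.436) [heading=359, draw]
PD: pen down
Final: pos=(24.996,-7.436), heading=359, 3 segment(s) drawn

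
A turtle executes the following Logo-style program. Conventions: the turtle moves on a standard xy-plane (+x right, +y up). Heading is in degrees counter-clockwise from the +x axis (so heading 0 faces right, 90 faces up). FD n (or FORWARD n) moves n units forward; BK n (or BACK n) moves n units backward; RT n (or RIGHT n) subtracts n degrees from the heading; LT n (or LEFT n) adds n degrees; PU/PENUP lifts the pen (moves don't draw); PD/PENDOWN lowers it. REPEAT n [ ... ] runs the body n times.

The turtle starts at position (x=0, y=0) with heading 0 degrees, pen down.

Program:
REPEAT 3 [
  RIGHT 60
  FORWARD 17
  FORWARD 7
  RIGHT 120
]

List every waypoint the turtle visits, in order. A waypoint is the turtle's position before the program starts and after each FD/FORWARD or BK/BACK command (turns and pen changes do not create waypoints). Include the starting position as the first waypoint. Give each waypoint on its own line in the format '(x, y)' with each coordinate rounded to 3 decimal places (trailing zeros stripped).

Executing turtle program step by step:
Start: pos=(0,0), heading=0, pen down
REPEAT 3 [
  -- iteration 1/3 --
  RT 60: heading 0 -> 300
  FD 17: (0,0) -> (8.5,-14.722) [heading=300, draw]
  FD 7: (8.5,-14.722) -> (12,-20.785) [heading=300, draw]
  RT 120: heading 300 -> 180
  -- iteration 2/3 --
  RT 60: heading 180 -> 120
  FD 17: (12,-20.785) -> (3.5,-6.062) [heading=120, draw]
  FD 7: (3.5,-6.062) -> (0,0) [heading=120, draw]
  RT 120: heading 120 -> 0
  -- iteration 3/3 --
  RT 60: heading 0 -> 300
  FD 17: (0,0) -> (8.5,-14.722) [heading=300, draw]
  FD 7: (8.5,-14.722) -> (12,-20.785) [heading=300, draw]
  RT 120: heading 300 -> 180
]
Final: pos=(12,-20.785), heading=180, 6 segment(s) drawn
Waypoints (7 total):
(0, 0)
(8.5, -14.722)
(12, -20.785)
(3.5, -6.062)
(0, 0)
(8.5, -14.722)
(12, -20.785)

Answer: (0, 0)
(8.5, -14.722)
(12, -20.785)
(3.5, -6.062)
(0, 0)
(8.5, -14.722)
(12, -20.785)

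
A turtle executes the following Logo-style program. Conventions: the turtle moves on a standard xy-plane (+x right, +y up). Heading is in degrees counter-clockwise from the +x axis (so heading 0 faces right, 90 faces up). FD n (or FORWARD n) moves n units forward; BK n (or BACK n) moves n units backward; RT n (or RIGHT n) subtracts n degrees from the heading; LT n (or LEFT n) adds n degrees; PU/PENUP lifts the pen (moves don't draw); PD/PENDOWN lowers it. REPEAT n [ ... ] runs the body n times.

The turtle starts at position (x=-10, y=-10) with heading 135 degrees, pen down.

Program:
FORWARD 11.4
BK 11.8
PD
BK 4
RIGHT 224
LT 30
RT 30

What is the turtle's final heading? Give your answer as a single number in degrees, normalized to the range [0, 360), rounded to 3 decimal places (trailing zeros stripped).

Answer: 271

Derivation:
Executing turtle program step by step:
Start: pos=(-10,-10), heading=135, pen down
FD 11.4: (-10,-10) -> (-18.061,-1.939) [heading=135, draw]
BK 11.8: (-18.061,-1.939) -> (-9.717,-10.283) [heading=135, draw]
PD: pen down
BK 4: (-9.717,-10.283) -> (-6.889,-13.111) [heading=135, draw]
RT 224: heading 135 -> 271
LT 30: heading 271 -> 301
RT 30: heading 301 -> 271
Final: pos=(-6.889,-13.111), heading=271, 3 segment(s) drawn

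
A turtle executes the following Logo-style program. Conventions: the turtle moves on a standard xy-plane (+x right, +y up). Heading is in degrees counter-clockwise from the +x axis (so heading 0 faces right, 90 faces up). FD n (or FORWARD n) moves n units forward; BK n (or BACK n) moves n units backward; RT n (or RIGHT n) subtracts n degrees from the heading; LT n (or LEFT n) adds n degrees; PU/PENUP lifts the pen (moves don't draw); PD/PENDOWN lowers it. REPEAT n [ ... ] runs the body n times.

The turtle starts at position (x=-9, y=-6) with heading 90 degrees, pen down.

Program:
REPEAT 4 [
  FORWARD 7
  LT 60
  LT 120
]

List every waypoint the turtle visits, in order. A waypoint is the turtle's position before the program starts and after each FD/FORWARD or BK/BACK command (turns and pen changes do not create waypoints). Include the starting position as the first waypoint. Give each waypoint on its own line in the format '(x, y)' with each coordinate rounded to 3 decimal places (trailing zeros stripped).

Answer: (-9, -6)
(-9, 1)
(-9, -6)
(-9, 1)
(-9, -6)

Derivation:
Executing turtle program step by step:
Start: pos=(-9,-6), heading=90, pen down
REPEAT 4 [
  -- iteration 1/4 --
  FD 7: (-9,-6) -> (-9,1) [heading=90, draw]
  LT 60: heading 90 -> 150
  LT 120: heading 150 -> 270
  -- iteration 2/4 --
  FD 7: (-9,1) -> (-9,-6) [heading=270, draw]
  LT 60: heading 270 -> 330
  LT 120: heading 330 -> 90
  -- iteration 3/4 --
  FD 7: (-9,-6) -> (-9,1) [heading=90, draw]
  LT 60: heading 90 -> 150
  LT 120: heading 150 -> 270
  -- iteration 4/4 --
  FD 7: (-9,1) -> (-9,-6) [heading=270, draw]
  LT 60: heading 270 -> 330
  LT 120: heading 330 -> 90
]
Final: pos=(-9,-6), heading=90, 4 segment(s) drawn
Waypoints (5 total):
(-9, -6)
(-9, 1)
(-9, -6)
(-9, 1)
(-9, -6)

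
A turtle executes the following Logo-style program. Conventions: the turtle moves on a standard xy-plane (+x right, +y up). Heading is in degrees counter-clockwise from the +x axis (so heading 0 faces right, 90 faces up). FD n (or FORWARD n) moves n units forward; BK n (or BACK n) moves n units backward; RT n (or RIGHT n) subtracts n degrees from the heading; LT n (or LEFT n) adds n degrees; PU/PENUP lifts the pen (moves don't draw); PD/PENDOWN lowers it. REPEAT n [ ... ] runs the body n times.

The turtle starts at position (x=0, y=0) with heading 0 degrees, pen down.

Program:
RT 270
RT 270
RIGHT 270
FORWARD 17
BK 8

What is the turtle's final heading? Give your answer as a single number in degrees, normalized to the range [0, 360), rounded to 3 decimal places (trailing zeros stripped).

Answer: 270

Derivation:
Executing turtle program step by step:
Start: pos=(0,0), heading=0, pen down
RT 270: heading 0 -> 90
RT 270: heading 90 -> 180
RT 270: heading 180 -> 270
FD 17: (0,0) -> (0,-17) [heading=270, draw]
BK 8: (0,-17) -> (0,-9) [heading=270, draw]
Final: pos=(0,-9), heading=270, 2 segment(s) drawn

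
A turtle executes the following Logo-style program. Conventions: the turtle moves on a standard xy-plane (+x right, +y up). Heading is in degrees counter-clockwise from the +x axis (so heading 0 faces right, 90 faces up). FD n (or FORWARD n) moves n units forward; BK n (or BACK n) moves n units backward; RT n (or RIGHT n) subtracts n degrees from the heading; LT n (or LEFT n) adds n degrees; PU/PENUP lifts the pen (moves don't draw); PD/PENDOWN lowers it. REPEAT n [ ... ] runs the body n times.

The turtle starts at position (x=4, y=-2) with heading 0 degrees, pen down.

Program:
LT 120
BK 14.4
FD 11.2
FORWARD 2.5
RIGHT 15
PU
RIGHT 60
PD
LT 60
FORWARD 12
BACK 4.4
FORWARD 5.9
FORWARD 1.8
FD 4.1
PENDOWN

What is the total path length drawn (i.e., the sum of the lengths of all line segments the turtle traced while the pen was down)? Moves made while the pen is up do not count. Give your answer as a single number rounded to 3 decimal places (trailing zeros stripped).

Answer: 56.3

Derivation:
Executing turtle program step by step:
Start: pos=(4,-2), heading=0, pen down
LT 120: heading 0 -> 120
BK 14.4: (4,-2) -> (11.2,-14.471) [heading=120, draw]
FD 11.2: (11.2,-14.471) -> (5.6,-4.771) [heading=120, draw]
FD 2.5: (5.6,-4.771) -> (4.35,-2.606) [heading=120, draw]
RT 15: heading 120 -> 105
PU: pen up
RT 60: heading 105 -> 45
PD: pen down
LT 60: heading 45 -> 105
FD 12: (4.35,-2.606) -> (1.244,8.985) [heading=105, draw]
BK 4.4: (1.244,8.985) -> (2.383,4.735) [heading=105, draw]
FD 5.9: (2.383,4.735) -> (0.856,10.434) [heading=105, draw]
FD 1.8: (0.856,10.434) -> (0.39,12.172) [heading=105, draw]
FD 4.1: (0.39,12.172) -> (-0.671,16.133) [heading=105, draw]
PD: pen down
Final: pos=(-0.671,16.133), heading=105, 8 segment(s) drawn

Segment lengths:
  seg 1: (4,-2) -> (11.2,-14.471), length = 14.4
  seg 2: (11.2,-14.471) -> (5.6,-4.771), length = 11.2
  seg 3: (5.6,-4.771) -> (4.35,-2.606), length = 2.5
  seg 4: (4.35,-2.606) -> (1.244,8.985), length = 12
  seg 5: (1.244,8.985) -> (2.383,4.735), length = 4.4
  seg 6: (2.383,4.735) -> (0.856,10.434), length = 5.9
  seg 7: (0.856,10.434) -> (0.39,12.172), length = 1.8
  seg 8: (0.39,12.172) -> (-0.671,16.133), length = 4.1
Total = 56.3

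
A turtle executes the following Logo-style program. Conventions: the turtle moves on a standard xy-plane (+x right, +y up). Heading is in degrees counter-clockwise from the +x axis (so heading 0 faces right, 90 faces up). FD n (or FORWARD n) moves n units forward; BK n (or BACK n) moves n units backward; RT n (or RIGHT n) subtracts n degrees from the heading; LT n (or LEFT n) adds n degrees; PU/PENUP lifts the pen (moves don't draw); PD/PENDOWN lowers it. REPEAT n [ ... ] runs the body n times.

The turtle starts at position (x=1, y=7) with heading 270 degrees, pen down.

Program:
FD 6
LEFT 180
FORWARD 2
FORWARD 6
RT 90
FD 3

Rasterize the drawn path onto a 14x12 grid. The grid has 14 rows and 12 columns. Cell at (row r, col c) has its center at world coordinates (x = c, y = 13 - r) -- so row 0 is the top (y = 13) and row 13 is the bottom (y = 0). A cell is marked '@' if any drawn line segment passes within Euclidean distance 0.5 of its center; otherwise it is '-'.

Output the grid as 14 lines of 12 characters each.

Answer: ------------
------------
------------
------------
-@@@@-------
-@----------
-@----------
-@----------
-@----------
-@----------
-@----------
-@----------
-@----------
------------

Derivation:
Segment 0: (1,7) -> (1,1)
Segment 1: (1,1) -> (1,3)
Segment 2: (1,3) -> (1,9)
Segment 3: (1,9) -> (4,9)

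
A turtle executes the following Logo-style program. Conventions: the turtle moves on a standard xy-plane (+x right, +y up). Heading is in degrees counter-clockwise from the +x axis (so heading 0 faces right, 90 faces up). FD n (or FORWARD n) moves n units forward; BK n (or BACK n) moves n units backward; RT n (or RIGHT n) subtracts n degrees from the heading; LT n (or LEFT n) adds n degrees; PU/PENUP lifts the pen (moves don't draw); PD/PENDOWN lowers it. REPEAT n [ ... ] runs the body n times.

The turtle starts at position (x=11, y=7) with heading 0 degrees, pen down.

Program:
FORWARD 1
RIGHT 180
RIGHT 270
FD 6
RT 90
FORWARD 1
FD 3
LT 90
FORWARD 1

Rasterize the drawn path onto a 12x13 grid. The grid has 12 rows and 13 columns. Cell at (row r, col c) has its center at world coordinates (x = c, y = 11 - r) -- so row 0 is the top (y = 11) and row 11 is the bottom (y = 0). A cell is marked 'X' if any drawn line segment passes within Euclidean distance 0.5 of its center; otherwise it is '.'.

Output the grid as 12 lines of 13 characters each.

Segment 0: (11,7) -> (12,7)
Segment 1: (12,7) -> (12,1)
Segment 2: (12,1) -> (11,1)
Segment 3: (11,1) -> (8,1)
Segment 4: (8,1) -> (8,-0)

Answer: .............
.............
.............
.............
...........XX
............X
............X
............X
............X
............X
........XXXXX
........X....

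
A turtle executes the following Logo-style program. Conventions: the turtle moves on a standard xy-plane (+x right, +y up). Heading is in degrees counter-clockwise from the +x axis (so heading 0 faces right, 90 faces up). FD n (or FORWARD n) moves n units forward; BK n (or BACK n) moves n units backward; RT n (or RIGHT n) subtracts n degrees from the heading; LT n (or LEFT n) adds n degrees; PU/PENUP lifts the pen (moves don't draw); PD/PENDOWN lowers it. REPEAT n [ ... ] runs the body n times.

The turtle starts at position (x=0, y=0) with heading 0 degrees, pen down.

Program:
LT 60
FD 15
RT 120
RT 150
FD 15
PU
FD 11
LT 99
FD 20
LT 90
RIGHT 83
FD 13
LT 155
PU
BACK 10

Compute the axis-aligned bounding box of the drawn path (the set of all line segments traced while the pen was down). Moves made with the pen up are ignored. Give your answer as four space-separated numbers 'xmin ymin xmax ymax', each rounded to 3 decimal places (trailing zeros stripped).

Answer: -5.49 0 7.5 20.49

Derivation:
Executing turtle program step by step:
Start: pos=(0,0), heading=0, pen down
LT 60: heading 0 -> 60
FD 15: (0,0) -> (7.5,12.99) [heading=60, draw]
RT 120: heading 60 -> 300
RT 150: heading 300 -> 150
FD 15: (7.5,12.99) -> (-5.49,20.49) [heading=150, draw]
PU: pen up
FD 11: (-5.49,20.49) -> (-15.017,25.99) [heading=150, move]
LT 99: heading 150 -> 249
FD 20: (-15.017,25.99) -> (-22.184,7.319) [heading=249, move]
LT 90: heading 249 -> 339
RT 83: heading 339 -> 256
FD 13: (-22.184,7.319) -> (-25.329,-5.295) [heading=256, move]
LT 155: heading 256 -> 51
PU: pen up
BK 10: (-25.329,-5.295) -> (-31.622,-13.067) [heading=51, move]
Final: pos=(-31.622,-13.067), heading=51, 2 segment(s) drawn

Segment endpoints: x in {-5.49, 0, 7.5}, y in {0, 12.99, 20.49}
xmin=-5.49, ymin=0, xmax=7.5, ymax=20.49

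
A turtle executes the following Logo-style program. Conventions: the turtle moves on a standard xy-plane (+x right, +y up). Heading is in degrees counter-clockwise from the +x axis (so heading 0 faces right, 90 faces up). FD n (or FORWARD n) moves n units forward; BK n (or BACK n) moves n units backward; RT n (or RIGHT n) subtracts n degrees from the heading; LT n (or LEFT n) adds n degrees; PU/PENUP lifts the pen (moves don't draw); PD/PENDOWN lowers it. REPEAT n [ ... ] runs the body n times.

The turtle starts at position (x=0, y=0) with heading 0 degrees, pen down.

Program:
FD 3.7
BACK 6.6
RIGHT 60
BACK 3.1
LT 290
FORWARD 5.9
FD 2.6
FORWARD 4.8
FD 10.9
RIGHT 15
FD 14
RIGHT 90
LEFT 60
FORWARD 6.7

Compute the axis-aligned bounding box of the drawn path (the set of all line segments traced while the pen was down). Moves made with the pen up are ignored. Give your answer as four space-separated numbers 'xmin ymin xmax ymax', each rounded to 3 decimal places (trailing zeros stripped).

Executing turtle program step by step:
Start: pos=(0,0), heading=0, pen down
FD 3.7: (0,0) -> (3.7,0) [heading=0, draw]
BK 6.6: (3.7,0) -> (-2.9,0) [heading=0, draw]
RT 60: heading 0 -> 300
BK 3.1: (-2.9,0) -> (-4.45,2.685) [heading=300, draw]
LT 290: heading 300 -> 230
FD 5.9: (-4.45,2.685) -> (-8.242,-1.835) [heading=230, draw]
FD 2.6: (-8.242,-1.835) -> (-9.914,-3.827) [heading=230, draw]
FD 4.8: (-9.914,-3.827) -> (-12.999,-7.504) [heading=230, draw]
FD 10.9: (-12.999,-7.504) -> (-20.005,-15.854) [heading=230, draw]
RT 15: heading 230 -> 215
FD 14: (-20.005,-15.854) -> (-31.474,-23.884) [heading=215, draw]
RT 90: heading 215 -> 125
LT 60: heading 125 -> 185
FD 6.7: (-31.474,-23.884) -> (-38.148,-24.468) [heading=185, draw]
Final: pos=(-38.148,-24.468), heading=185, 9 segment(s) drawn

Segment endpoints: x in {-38.148, -31.474, -20.005, -12.999, -9.914, -8.242, -4.45, -2.9, 0, 3.7}, y in {-24.468, -23.884, -15.854, -7.504, -3.827, -1.835, 0, 2.685}
xmin=-38.148, ymin=-24.468, xmax=3.7, ymax=2.685

Answer: -38.148 -24.468 3.7 2.685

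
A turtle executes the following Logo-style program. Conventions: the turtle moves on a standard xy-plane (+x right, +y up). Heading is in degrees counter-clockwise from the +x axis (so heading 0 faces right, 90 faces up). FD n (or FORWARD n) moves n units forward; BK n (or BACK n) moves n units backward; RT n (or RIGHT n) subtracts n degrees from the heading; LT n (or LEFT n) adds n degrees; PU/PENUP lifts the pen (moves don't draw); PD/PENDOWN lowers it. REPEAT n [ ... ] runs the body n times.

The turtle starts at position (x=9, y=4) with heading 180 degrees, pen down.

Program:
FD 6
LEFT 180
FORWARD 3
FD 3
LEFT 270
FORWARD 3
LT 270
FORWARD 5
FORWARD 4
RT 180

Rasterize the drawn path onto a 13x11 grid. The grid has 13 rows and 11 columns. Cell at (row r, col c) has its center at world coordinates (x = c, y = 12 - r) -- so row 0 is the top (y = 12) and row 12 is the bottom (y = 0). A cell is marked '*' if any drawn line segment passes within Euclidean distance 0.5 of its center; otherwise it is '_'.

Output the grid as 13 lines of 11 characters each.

Answer: ___________
___________
___________
___________
___________
___________
___________
___________
___*******_
_________*_
_________*_
**********_
___________

Derivation:
Segment 0: (9,4) -> (3,4)
Segment 1: (3,4) -> (6,4)
Segment 2: (6,4) -> (9,4)
Segment 3: (9,4) -> (9,1)
Segment 4: (9,1) -> (4,1)
Segment 5: (4,1) -> (-0,1)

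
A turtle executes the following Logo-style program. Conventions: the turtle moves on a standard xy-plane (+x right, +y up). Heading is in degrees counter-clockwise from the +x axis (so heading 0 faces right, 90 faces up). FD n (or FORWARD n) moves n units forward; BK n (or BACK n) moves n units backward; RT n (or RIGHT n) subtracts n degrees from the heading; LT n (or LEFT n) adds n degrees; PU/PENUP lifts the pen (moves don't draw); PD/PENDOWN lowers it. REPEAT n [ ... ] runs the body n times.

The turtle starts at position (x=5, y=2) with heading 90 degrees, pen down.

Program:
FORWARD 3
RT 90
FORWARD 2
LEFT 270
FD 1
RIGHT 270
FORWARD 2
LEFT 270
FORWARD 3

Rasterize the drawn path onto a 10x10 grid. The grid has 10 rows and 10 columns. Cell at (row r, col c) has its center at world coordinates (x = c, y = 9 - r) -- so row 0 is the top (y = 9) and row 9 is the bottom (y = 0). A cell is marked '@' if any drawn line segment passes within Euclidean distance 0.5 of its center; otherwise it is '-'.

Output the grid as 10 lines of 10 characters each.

Segment 0: (5,2) -> (5,5)
Segment 1: (5,5) -> (7,5)
Segment 2: (7,5) -> (7,4)
Segment 3: (7,4) -> (9,4)
Segment 4: (9,4) -> (9,1)

Answer: ----------
----------
----------
----------
-----@@@--
-----@-@@@
-----@---@
-----@---@
---------@
----------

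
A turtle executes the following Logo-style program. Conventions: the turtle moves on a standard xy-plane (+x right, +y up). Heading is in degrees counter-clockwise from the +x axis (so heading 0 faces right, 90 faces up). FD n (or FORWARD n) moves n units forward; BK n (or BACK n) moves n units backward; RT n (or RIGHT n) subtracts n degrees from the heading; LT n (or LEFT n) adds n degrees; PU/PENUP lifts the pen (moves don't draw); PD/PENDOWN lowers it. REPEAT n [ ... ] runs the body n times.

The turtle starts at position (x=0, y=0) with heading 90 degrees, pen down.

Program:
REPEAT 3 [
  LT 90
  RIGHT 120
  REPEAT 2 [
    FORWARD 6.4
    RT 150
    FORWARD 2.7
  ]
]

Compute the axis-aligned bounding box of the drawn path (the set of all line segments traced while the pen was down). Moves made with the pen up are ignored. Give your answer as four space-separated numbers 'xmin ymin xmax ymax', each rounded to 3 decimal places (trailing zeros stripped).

Executing turtle program step by step:
Start: pos=(0,0), heading=90, pen down
REPEAT 3 [
  -- iteration 1/3 --
  LT 90: heading 90 -> 180
  RT 120: heading 180 -> 60
  REPEAT 2 [
    -- iteration 1/2 --
    FD 6.4: (0,0) -> (3.2,5.543) [heading=60, draw]
    RT 150: heading 60 -> 270
    FD 2.7: (3.2,5.543) -> (3.2,2.843) [heading=270, draw]
    -- iteration 2/2 --
    FD 6.4: (3.2,2.843) -> (3.2,-3.557) [heading=270, draw]
    RT 150: heading 270 -> 120
    FD 2.7: (3.2,-3.557) -> (1.85,-1.219) [heading=120, draw]
  ]
  -- iteration 2/3 --
  LT 90: heading 120 -> 210
  RT 120: heading 210 -> 90
  REPEAT 2 [
    -- iteration 1/2 --
    FD 6.4: (1.85,-1.219) -> (1.85,5.181) [heading=90, draw]
    RT 150: heading 90 -> 300
    FD 2.7: (1.85,5.181) -> (3.2,2.843) [heading=300, draw]
    -- iteration 2/2 --
    FD 6.4: (3.2,2.843) -> (6.4,-2.7) [heading=300, draw]
    RT 150: heading 300 -> 150
    FD 2.7: (6.4,-2.7) -> (4.062,-1.35) [heading=150, draw]
  ]
  -- iteration 3/3 --
  LT 90: heading 150 -> 240
  RT 120: heading 240 -> 120
  REPEAT 2 [
    -- iteration 1/2 --
    FD 6.4: (4.062,-1.35) -> (0.862,4.193) [heading=120, draw]
    RT 150: heading 120 -> 330
    FD 2.7: (0.862,4.193) -> (3.2,2.843) [heading=330, draw]
    -- iteration 2/2 --
    FD 6.4: (3.2,2.843) -> (8.743,-0.357) [heading=330, draw]
    RT 150: heading 330 -> 180
    FD 2.7: (8.743,-0.357) -> (6.043,-0.357) [heading=180, draw]
  ]
]
Final: pos=(6.043,-0.357), heading=180, 12 segment(s) drawn

Segment endpoints: x in {0, 0.862, 1.85, 1.85, 3.2, 3.2, 3.2, 3.2, 4.062, 6.043, 6.4, 8.743}, y in {-3.557, -2.7, -1.35, -1.219, -0.357, -0.357, 0, 2.843, 2.843, 2.843, 4.193, 5.181, 5.543}
xmin=0, ymin=-3.557, xmax=8.743, ymax=5.543

Answer: 0 -3.557 8.743 5.543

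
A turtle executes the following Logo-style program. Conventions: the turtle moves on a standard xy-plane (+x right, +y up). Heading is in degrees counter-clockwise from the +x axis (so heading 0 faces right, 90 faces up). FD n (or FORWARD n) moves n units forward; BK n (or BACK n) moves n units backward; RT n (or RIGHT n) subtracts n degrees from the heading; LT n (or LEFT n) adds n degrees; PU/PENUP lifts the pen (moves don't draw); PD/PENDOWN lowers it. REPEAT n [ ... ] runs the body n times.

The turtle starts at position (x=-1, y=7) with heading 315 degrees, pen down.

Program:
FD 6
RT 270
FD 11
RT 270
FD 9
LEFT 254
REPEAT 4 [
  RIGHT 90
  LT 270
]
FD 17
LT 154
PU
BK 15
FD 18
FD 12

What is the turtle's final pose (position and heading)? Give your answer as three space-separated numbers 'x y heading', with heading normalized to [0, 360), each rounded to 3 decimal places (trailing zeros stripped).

Executing turtle program step by step:
Start: pos=(-1,7), heading=315, pen down
FD 6: (-1,7) -> (3.243,2.757) [heading=315, draw]
RT 270: heading 315 -> 45
FD 11: (3.243,2.757) -> (11.021,10.536) [heading=45, draw]
RT 270: heading 45 -> 135
FD 9: (11.021,10.536) -> (4.657,16.899) [heading=135, draw]
LT 254: heading 135 -> 29
REPEAT 4 [
  -- iteration 1/4 --
  RT 90: heading 29 -> 299
  LT 270: heading 299 -> 209
  -- iteration 2/4 --
  RT 90: heading 209 -> 119
  LT 270: heading 119 -> 29
  -- iteration 3/4 --
  RT 90: heading 29 -> 299
  LT 270: heading 299 -> 209
  -- iteration 4/4 --
  RT 90: heading 209 -> 119
  LT 270: heading 119 -> 29
]
FD 17: (4.657,16.899) -> (19.525,25.141) [heading=29, draw]
LT 154: heading 29 -> 183
PU: pen up
BK 15: (19.525,25.141) -> (34.505,25.926) [heading=183, move]
FD 18: (34.505,25.926) -> (16.53,24.984) [heading=183, move]
FD 12: (16.53,24.984) -> (4.546,24.356) [heading=183, move]
Final: pos=(4.546,24.356), heading=183, 4 segment(s) drawn

Answer: 4.546 24.356 183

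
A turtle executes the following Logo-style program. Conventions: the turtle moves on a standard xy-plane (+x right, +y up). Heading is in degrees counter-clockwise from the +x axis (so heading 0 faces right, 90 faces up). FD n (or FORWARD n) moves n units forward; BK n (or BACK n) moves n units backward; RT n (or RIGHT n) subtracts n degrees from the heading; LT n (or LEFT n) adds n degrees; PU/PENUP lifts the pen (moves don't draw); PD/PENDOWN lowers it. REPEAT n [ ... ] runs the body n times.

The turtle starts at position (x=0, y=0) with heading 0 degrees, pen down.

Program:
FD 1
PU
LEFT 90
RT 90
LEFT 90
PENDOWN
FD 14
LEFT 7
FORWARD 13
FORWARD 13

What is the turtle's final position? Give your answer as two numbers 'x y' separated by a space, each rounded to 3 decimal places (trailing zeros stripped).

Answer: -2.169 39.806

Derivation:
Executing turtle program step by step:
Start: pos=(0,0), heading=0, pen down
FD 1: (0,0) -> (1,0) [heading=0, draw]
PU: pen up
LT 90: heading 0 -> 90
RT 90: heading 90 -> 0
LT 90: heading 0 -> 90
PD: pen down
FD 14: (1,0) -> (1,14) [heading=90, draw]
LT 7: heading 90 -> 97
FD 13: (1,14) -> (-0.584,26.903) [heading=97, draw]
FD 13: (-0.584,26.903) -> (-2.169,39.806) [heading=97, draw]
Final: pos=(-2.169,39.806), heading=97, 4 segment(s) drawn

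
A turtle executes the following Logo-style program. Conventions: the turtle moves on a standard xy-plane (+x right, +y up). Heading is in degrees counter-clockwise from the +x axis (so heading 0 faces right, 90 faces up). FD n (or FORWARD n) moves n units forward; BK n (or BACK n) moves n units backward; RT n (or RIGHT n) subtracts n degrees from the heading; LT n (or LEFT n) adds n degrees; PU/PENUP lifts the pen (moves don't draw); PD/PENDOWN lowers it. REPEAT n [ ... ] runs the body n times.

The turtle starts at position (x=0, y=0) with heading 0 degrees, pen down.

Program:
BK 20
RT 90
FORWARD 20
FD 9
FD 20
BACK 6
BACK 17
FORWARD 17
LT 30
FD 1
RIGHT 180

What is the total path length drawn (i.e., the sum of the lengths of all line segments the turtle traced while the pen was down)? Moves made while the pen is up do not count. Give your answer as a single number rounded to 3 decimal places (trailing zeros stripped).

Answer: 110

Derivation:
Executing turtle program step by step:
Start: pos=(0,0), heading=0, pen down
BK 20: (0,0) -> (-20,0) [heading=0, draw]
RT 90: heading 0 -> 270
FD 20: (-20,0) -> (-20,-20) [heading=270, draw]
FD 9: (-20,-20) -> (-20,-29) [heading=270, draw]
FD 20: (-20,-29) -> (-20,-49) [heading=270, draw]
BK 6: (-20,-49) -> (-20,-43) [heading=270, draw]
BK 17: (-20,-43) -> (-20,-26) [heading=270, draw]
FD 17: (-20,-26) -> (-20,-43) [heading=270, draw]
LT 30: heading 270 -> 300
FD 1: (-20,-43) -> (-19.5,-43.866) [heading=300, draw]
RT 180: heading 300 -> 120
Final: pos=(-19.5,-43.866), heading=120, 8 segment(s) drawn

Segment lengths:
  seg 1: (0,0) -> (-20,0), length = 20
  seg 2: (-20,0) -> (-20,-20), length = 20
  seg 3: (-20,-20) -> (-20,-29), length = 9
  seg 4: (-20,-29) -> (-20,-49), length = 20
  seg 5: (-20,-49) -> (-20,-43), length = 6
  seg 6: (-20,-43) -> (-20,-26), length = 17
  seg 7: (-20,-26) -> (-20,-43), length = 17
  seg 8: (-20,-43) -> (-19.5,-43.866), length = 1
Total = 110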